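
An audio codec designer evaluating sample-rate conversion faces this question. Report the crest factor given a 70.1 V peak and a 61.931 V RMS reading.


Crest factor is the ratio of peak to RMS:
CF = V_peak / V_rms
   = 70.1 / 61.931
   = 1.1319

1.1319


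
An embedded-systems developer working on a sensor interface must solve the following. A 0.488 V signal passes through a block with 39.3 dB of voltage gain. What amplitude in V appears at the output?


Output voltage from dB gain:
V_out = V_in * 10^(gain_dB / 20)
      = 0.488 * 10^(39.3 / 20)
      = 0.488 * 92.257143
      = 45.0215 V

45.0215 V


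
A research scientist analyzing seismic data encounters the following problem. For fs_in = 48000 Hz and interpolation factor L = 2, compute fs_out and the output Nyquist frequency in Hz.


Step 1 — output sample rate after interpolation by L:
fs_out = L * fs_in = 2 * 48000 = 96000 Hz

Step 2 — Nyquist frequency of the output stream:
f_Nyq = fs_out / 2 = 96000 / 2 = 48000.0 Hz

fs_out = 96000 Hz; f_Nyquist = 48000.0 Hz


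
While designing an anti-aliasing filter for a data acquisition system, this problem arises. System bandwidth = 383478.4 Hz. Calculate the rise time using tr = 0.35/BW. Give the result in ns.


Rise time from bandwidth relationship:
tr = 0.35 / BW
   = 0.35 / 383478.4
   = 9.126980816e-07 s
   = 912.6981 ns

912.6981 ns


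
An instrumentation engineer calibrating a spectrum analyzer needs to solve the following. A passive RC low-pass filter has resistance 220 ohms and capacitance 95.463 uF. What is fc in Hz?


Cutoff frequency of a first-order RC filter:
fc = 1 / (2 * pi * R * C)
C = 95.463 uF = 9.5463e-05 F
fc = 1 / (2 * pi * 220 * 9.5463e-05)
   = 1 / 0.13195857817544
   = 7.578136 Hz

7.578136 Hz


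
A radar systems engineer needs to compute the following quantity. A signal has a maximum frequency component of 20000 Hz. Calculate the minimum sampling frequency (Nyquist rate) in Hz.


The Nyquist rate is twice the maximum frequency component.
fs_min = 2 * fmax
      = 2 * 20000
      = 40000 Hz

40000


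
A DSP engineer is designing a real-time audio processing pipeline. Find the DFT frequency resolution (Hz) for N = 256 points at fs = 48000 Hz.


DFT frequency resolution:
df = fs / N
   = 48000 / 256
   = 187.5 Hz

187.5 Hz


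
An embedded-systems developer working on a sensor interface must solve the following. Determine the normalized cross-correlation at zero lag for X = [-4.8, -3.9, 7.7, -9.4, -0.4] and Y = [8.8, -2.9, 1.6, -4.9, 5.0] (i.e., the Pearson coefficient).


Pearson correlation coefficient (population):
r = cov(X,Y) / (std(X) * std(Y))
Mean X = -2.16, Mean Y = 1.52
Cov(X,Y) = 8.3732
Std(X) = 5.704945, Std(Y) = 5.01733
r = 0.2925

0.2925


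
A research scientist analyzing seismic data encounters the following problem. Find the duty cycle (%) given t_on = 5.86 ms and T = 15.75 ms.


Duty cycle as a percentage:
DC = (t_on / T) * 100
   = (5.86 / 15.75) * 100
   = 0.372063 * 100
   = 37.21 %

37.21 %


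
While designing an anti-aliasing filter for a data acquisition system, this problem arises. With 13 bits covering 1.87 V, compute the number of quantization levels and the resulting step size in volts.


Step 1 — number of quantization levels:
L = 2^N = 2^13 = 8192

Step 2 — LSB step size:
delta = Vfs / L
      = 1.87 / 8192
      = 0.00022827 V

Levels = 8192; step size = 0.00022827 V


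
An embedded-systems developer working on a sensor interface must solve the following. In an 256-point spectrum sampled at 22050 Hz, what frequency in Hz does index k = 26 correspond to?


Frequency of DFT bin k:
f_k = k * fs / N
    = 26 * 22050 / 256
    = 573300 / 256
    = 2239.453 Hz

2239.453 Hz


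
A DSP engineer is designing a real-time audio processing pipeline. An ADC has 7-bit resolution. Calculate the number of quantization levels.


Number of quantization levels = 2^N
= 2^7
= 128

128


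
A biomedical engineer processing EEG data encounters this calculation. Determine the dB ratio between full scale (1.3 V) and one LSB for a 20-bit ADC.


Dynamic range from full-scale to LSB:
V_min = V_max / 2^bits = 1.3 / 2^20
DR = 20 * log10(V_max / V_min)
   = 20 * log10(2^20)
   = 20 * 20 * log10(2)
   = 120.41 dB

120.41 dB


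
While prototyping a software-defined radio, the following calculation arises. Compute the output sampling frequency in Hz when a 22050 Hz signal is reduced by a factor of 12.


Decimation reduces the sample rate:
fs_out = fs_in / M
       = 22050 / 12
       = 1837.5 Hz

1837.5 Hz


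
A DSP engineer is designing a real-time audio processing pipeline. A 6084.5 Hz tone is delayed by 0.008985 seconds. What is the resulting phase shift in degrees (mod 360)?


Phase shift from frequency and time delay:
phi = 360 * f * t_delay
    = 360 * 6084.5 * 0.008985
    = 19680.92 degrees
    mod 360 = 240.92 degrees

240.92 degrees


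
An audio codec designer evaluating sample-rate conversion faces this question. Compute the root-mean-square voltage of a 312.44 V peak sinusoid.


RMS voltage for a sinusoidal waveform:
V_rms = V_peak / sqrt(2)
      = 312.44 / 1.414214
      = 220.928 V

220.928 V


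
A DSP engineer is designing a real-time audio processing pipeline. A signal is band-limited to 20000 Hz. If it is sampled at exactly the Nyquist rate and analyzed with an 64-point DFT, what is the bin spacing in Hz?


Step 1 — Nyquist sampling rate:
fs = 2 * fmax = 2 * 20000 = 40000 Hz

Step 2 — DFT bin spacing:
df = fs / N = 40000 / 64 = 625.0 Hz

625.0 Hz


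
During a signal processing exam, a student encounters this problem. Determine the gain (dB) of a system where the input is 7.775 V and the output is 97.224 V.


Voltage gain in dB:
G = 20 * log10(Vout / Vin)
  = 20 * log10(97.224 / 7.775)
  = 20 * log10(12.504695)
  = 20 * 1.097073
  = 21.94 dB

21.94 dB


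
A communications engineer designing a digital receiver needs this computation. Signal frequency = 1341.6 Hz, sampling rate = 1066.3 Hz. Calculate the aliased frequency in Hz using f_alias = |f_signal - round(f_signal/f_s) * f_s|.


Compute the nearest integer multiple of fs to the signal:
n = round(1341.6 / 1066.3) = 1
f_alias = |1341.6 - 1 * 1066.3|
        = |1341.6 - 1066.3|
        = 275.3 Hz

275.3


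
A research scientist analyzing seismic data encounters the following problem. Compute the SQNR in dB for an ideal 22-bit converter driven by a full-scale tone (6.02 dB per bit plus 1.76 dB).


Theoretical SNR for a full-scale sinusoid:
SNR = 6.02 * N + 1.76
    = 6.02 * 22 + 1.76
    = 132.44 + 1.76
    = 134.2 dB

134.2 dB


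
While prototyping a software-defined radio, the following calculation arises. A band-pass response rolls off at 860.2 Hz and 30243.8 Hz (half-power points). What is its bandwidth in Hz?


Bandwidth is the difference of -3dB frequencies:
BW = f_high - f_low
   = 30243.8 - 860.2
   = 29383.6 Hz

29383.6 Hz


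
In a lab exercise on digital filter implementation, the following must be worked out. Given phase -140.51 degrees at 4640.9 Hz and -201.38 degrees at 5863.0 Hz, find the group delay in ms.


Group delay from phase difference:
tau = -d(phi)/d(omega)
d(phi) = -60.87 deg = -1.062382 rad
d(omega) = 2*pi*(5863.0 - 4640.9) = 7678.6808 rad/s
tau = -(-1.062382) / 7678.6808
    = 0.1384 ms

0.1384 ms


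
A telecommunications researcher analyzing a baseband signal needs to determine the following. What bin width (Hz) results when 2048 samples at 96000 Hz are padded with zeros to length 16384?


Frequency resolution after zero-padding:
N_padded = 2048 * 8 = 16384
df = fs / N_padded
   = 96000 / 16384
   = 5.8594 Hz

5.8594 Hz


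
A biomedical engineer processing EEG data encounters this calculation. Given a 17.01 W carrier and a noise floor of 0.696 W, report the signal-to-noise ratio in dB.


SNR in decibels:
SNR = 10 * log10(Ps / Pn)
    = 10 * log10(17.01 / 0.696)
    = 10 * log10(24.4397)
    = 10 * 1.3881
    = 13.88 dB

13.88 dB


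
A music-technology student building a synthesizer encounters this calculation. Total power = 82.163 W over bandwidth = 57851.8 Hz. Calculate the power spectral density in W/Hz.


Power spectral density:
PSD = P / BW
    = 82.163 / 57851.8
    = 0.00142023 W/Hz

0.00142023 W/Hz


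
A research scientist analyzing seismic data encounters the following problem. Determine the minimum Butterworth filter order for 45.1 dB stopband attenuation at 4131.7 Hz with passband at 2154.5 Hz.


Butterworth filter order formula:
n = log10(10^(A/10) - 1) / (2 * log10(f_stop/f_pass))
10^(45.1/10) - 1 = 32358.3657
f_stop/f_pass = 4131.7 / 2154.5 = 1.9177
n = 7.9743 -> ceil = 8

8


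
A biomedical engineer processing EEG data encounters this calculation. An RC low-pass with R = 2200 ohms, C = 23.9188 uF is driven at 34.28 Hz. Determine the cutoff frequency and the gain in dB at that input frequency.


Step 1 — cutoff frequency:
fc = 1 / (2*pi*R*C)
C = 23.9188 uF = 2.39188e-05 F
fc = 1 / (2*pi*2200*2.39188e-05)
   = 3.02453 Hz

Step 2 — magnitude at f = 34.28 Hz:
|H(f)| = 1 / sqrt(1 + (f/fc)^2)
f/fc = 34.28 / 3.02453 = 11.333992
|H| = 1 / sqrt(1 + 128.459375) = 0.0878887
|H|_dB = 20*log10(0.0878887) = -21.12 dB

fc = 3.02453 Hz; |H(34.28 Hz)| = -21.12 dB


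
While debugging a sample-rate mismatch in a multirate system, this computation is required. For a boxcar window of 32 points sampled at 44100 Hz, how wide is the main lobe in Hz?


Main lobe width for a rectangular window:
Width = 2 * fs / N
      = 2 * 44100 / 32
      = 88200 / 32
      = 2756.25 Hz

2756.25 Hz


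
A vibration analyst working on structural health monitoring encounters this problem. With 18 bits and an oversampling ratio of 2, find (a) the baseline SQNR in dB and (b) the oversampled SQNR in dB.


Step 1 — baseline SQNR at Nyquist:
SQNR_base = 6.02*N + 1.76
          = 6.02*18 + 1.76
          = 110.12 dB

Step 2 — oversampling processing gain:
G = 10*log10(OSR) = 10*log10(2) = 3.01 dB

Step 3 — total:
SQNR_total = 110.12 + 3.01 = 113.13 dB

Base SQNR = 110.12 dB; oversampled SQNR = 113.13 dB


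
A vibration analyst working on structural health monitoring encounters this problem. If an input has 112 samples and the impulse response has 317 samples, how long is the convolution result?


Linear convolution output length:
L = N + M - 1
  = 112 + 317 - 1
  = 428 samples

428


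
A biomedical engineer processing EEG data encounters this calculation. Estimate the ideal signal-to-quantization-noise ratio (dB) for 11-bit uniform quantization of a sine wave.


Theoretical SNR for a full-scale sinusoid:
SNR = 6.02 * N + 1.76
    = 6.02 * 11 + 1.76
    = 66.22 + 1.76
    = 67.98 dB

67.98 dB


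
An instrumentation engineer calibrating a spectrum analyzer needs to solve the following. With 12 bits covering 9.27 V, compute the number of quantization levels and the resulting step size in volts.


Step 1 — number of quantization levels:
L = 2^N = 2^12 = 4096

Step 2 — LSB step size:
delta = Vfs / L
      = 9.27 / 4096
      = 0.00226318 V

Levels = 4096; step size = 0.00226318 V


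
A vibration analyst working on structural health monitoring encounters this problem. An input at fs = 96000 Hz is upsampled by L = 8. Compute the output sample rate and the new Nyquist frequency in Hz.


Step 1 — output sample rate after interpolation by L:
fs_out = L * fs_in = 8 * 96000 = 768000 Hz

Step 2 — Nyquist frequency of the output stream:
f_Nyq = fs_out / 2 = 768000 / 2 = 384000.0 Hz

fs_out = 768000 Hz; f_Nyquist = 384000.0 Hz


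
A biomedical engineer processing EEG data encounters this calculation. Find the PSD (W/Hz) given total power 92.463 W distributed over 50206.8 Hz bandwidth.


Power spectral density:
PSD = P / BW
    = 92.463 / 50206.8
    = 0.00184164 W/Hz

0.00184164 W/Hz


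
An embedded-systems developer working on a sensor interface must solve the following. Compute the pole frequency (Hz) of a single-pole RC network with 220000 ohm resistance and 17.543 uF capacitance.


Cutoff frequency of a first-order RC filter:
fc = 1 / (2 * pi * R * C)
C = 17.543 uF = 1.7543e-05 F
fc = 1 / (2 * pi * 220000 * 1.7543e-05)
   = 1 / 24.249702365647
   = 0.041238 Hz

0.041238 Hz


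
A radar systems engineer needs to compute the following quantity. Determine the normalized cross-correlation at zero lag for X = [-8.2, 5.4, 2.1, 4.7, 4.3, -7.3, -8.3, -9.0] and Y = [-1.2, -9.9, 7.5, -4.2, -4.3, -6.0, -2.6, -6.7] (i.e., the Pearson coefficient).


Pearson correlation coefficient (population):
r = cov(X,Y) / (std(X) * std(Y))
Mean X = -2.0375, Mean Y = -3.425
Cov(X,Y) = 0.469063
Std(X) = 6.238577, Std(Y) = 4.817092
r = 0.0156

0.0156


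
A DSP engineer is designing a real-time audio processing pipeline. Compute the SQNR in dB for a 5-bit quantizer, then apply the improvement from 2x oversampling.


Step 1 — baseline SQNR at Nyquist:
SQNR_base = 6.02*N + 1.76
          = 6.02*5 + 1.76
          = 31.86 dB

Step 2 — oversampling processing gain:
G = 10*log10(OSR) = 10*log10(2) = 3.01 dB

Step 3 — total:
SQNR_total = 31.86 + 3.01 = 34.87 dB

Base SQNR = 31.86 dB; oversampled SQNR = 34.87 dB


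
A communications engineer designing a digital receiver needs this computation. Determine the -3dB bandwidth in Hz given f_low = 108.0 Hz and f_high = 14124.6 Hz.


Bandwidth is the difference of -3dB frequencies:
BW = f_high - f_low
   = 14124.6 - 108.0
   = 14016.6 Hz

14016.6 Hz


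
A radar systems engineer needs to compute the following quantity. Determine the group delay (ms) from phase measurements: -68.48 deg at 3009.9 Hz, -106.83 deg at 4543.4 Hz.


Group delay from phase difference:
tau = -d(phi)/d(omega)
d(phi) = -38.35 deg = -0.669334 rad
d(omega) = 2*pi*(4543.4 - 3009.9) = 9635.2647 rad/s
tau = -(-0.669334) / 9635.2647
    = 0.0695 ms

0.0695 ms


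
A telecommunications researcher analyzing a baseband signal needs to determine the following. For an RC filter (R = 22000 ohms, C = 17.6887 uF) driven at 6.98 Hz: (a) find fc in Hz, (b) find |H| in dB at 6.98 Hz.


Step 1 — cutoff frequency:
fc = 1 / (2*pi*R*C)
C = 17.6887 uF = 1.76887e-05 F
fc = 1 / (2*pi*22000*1.76887e-05)
   = 0.408979 Hz

Step 2 — magnitude at f = 6.98 Hz:
|H(f)| = 1 / sqrt(1 + (f/fc)^2)
f/fc = 6.98 / 0.408979 = 17.066891
|H| = 1 / sqrt(1 + 291.278768) = 0.0584927
|H|_dB = 20*log10(0.0584927) = -24.66 dB

fc = 0.408979 Hz; |H(6.98 Hz)| = -24.66 dB


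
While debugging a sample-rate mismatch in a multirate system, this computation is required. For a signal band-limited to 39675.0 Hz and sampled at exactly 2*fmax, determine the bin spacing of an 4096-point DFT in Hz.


Step 1 — Nyquist sampling rate:
fs = 2 * fmax = 2 * 39675.0 = 79350.0 Hz

Step 2 — DFT bin spacing:
df = fs / N = 79350.0 / 4096 = 19.3726 Hz

19.3726 Hz


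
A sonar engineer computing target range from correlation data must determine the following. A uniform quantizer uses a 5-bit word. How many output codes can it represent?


Number of quantization levels = 2^N
= 2^5
= 32

32


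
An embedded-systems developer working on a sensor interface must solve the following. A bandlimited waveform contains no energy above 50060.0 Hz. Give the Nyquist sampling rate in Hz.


The Nyquist rate is twice the maximum frequency component.
fs_min = 2 * fmax
      = 2 * 50060.0
      = 100120.0 Hz

100120.0


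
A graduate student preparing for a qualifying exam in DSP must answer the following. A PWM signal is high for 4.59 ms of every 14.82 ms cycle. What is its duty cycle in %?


Duty cycle as a percentage:
DC = (t_on / T) * 100
   = (4.59 / 14.82) * 100
   = 0.309717 * 100
   = 30.97 %

30.97 %


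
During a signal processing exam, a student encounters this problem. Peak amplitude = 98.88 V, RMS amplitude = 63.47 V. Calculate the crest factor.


Crest factor is the ratio of peak to RMS:
CF = V_peak / V_rms
   = 98.88 / 63.47
   = 1.5579

1.5579


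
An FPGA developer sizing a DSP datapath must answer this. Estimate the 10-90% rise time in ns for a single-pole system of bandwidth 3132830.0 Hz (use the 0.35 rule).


Rise time from bandwidth relationship:
tr = 0.35 / BW
   = 0.35 / 3132830.0
   = 1.117200742e-07 s
   = 111.7201 ns

111.7201 ns


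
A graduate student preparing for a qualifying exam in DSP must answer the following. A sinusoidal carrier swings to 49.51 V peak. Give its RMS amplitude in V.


RMS voltage for a sinusoidal waveform:
V_rms = V_peak / sqrt(2)
      = 49.51 / 1.414214
      = 35.009 V

35.009 V


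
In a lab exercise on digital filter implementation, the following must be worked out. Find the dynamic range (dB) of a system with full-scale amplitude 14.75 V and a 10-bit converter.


Dynamic range from full-scale to LSB:
V_min = V_max / 2^bits = 14.75 / 2^10
DR = 20 * log10(V_max / V_min)
   = 20 * log10(2^10)
   = 20 * 10 * log10(2)
   = 60.21 dB

60.21 dB


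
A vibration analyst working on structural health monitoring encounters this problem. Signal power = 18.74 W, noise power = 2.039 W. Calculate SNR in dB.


SNR in decibels:
SNR = 10 * log10(Ps / Pn)
    = 10 * log10(18.74 / 2.039)
    = 10 * log10(9.1908)
    = 10 * 0.9634
    = 9.63 dB

9.63 dB


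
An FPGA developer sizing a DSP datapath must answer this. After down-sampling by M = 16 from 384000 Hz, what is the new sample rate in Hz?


Decimation reduces the sample rate:
fs_out = fs_in / M
       = 384000 / 16
       = 24000.0 Hz

24000.0 Hz


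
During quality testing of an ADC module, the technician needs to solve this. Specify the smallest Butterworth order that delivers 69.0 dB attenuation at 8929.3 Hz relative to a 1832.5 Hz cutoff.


Butterworth filter order formula:
n = log10(10^(A/10) - 1) / (2 * log10(f_stop/f_pass))
10^(69.0/10) - 1 = 7943281.3472
f_stop/f_pass = 8929.3 / 1832.5 = 4.8727
n = 5.0162 -> ceil = 6

6


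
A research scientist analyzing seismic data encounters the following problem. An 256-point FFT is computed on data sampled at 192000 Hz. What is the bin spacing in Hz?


DFT frequency resolution:
df = fs / N
   = 192000 / 256
   = 750.0 Hz

750.0 Hz


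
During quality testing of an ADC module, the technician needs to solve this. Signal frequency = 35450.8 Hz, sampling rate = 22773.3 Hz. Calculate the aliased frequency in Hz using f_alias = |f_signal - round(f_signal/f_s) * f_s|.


Compute the nearest integer multiple of fs to the signal:
n = round(35450.8 / 22773.3) = 2
f_alias = |35450.8 - 2 * 22773.3|
        = |35450.8 - 45546.6|
        = 10095.8 Hz

10095.8


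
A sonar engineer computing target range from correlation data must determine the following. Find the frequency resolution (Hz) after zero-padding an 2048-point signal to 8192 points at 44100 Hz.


Frequency resolution after zero-padding:
N_padded = 2048 * 4 = 8192
df = fs / N_padded
   = 44100 / 8192
   = 5.3833 Hz

5.3833 Hz


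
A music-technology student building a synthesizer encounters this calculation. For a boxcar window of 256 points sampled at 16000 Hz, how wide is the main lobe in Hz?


Main lobe width for a rectangular window:
Width = 2 * fs / N
      = 2 * 16000 / 256
      = 32000 / 256
      = 125.0 Hz

125.0 Hz


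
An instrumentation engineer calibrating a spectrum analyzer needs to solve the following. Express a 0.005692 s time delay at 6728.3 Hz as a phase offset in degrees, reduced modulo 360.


Phase shift from frequency and time delay:
phi = 360 * f * t_delay
    = 360 * 6728.3 * 0.005692
    = 13787.09 degrees
    mod 360 = 107.09 degrees

107.09 degrees


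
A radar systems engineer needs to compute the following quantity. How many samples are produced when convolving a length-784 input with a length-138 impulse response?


Linear convolution output length:
L = N + M - 1
  = 784 + 138 - 1
  = 921 samples

921


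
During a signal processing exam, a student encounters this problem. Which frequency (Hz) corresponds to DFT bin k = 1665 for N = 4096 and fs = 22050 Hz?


Frequency of DFT bin k:
f_k = k * fs / N
    = 1665 * 22050 / 4096
    = 36713250 / 4096
    = 8963.196 Hz

8963.196 Hz


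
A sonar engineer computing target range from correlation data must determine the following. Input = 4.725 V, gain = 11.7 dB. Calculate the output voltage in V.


Output voltage from dB gain:
V_out = V_in * 10^(gain_dB / 20)
      = 4.725 * 10^(11.7 / 20)
      = 4.725 * 3.845918
      = 18.172 V

18.172 V


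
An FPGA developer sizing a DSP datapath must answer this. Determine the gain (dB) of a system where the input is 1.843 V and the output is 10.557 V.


Voltage gain in dB:
G = 20 * log10(Vout / Vin)
  = 20 * log10(10.557 / 1.843)
  = 20 * log10(5.728161)
  = 20 * 0.758015
  = 15.16 dB

15.16 dB


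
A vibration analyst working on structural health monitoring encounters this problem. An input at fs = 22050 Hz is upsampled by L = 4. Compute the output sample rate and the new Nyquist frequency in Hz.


Step 1 — output sample rate after interpolation by L:
fs_out = L * fs_in = 4 * 22050 = 88200 Hz

Step 2 — Nyquist frequency of the output stream:
f_Nyq = fs_out / 2 = 88200 / 2 = 44100.0 Hz

fs_out = 88200 Hz; f_Nyquist = 44100.0 Hz


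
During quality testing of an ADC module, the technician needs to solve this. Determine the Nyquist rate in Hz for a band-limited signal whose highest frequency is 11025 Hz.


The Nyquist rate is twice the maximum frequency component.
fs_min = 2 * fmax
      = 2 * 11025
      = 22050 Hz

22050


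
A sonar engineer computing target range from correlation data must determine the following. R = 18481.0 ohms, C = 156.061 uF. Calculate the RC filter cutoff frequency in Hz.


Cutoff frequency of a first-order RC filter:
fc = 1 / (2 * pi * R * C)
C = 156.061 uF = 0.000156061 F
fc = 1 / (2 * pi * 18481.0 * 0.000156061)
   = 1 / 18.121732727677
   = 0.055182 Hz

0.055182 Hz


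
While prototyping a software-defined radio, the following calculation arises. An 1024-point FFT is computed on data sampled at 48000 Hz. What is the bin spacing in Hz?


DFT frequency resolution:
df = fs / N
   = 48000 / 1024
   = 46.875 Hz

46.875 Hz


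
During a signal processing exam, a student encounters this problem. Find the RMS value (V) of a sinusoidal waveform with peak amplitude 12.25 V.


RMS voltage for a sinusoidal waveform:
V_rms = V_peak / sqrt(2)
      = 12.25 / 1.414214
      = 8.662 V

8.662 V


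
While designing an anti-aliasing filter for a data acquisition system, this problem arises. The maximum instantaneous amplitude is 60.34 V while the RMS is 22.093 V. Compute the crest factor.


Crest factor is the ratio of peak to RMS:
CF = V_peak / V_rms
   = 60.34 / 22.093
   = 2.7312

2.7312


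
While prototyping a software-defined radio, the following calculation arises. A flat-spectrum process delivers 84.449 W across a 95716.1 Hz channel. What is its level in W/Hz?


Power spectral density:
PSD = P / BW
    = 84.449 / 95716.1
    = 0.00088229 W/Hz

0.00088229 W/Hz


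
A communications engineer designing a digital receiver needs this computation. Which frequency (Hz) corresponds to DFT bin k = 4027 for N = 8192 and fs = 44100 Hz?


Frequency of DFT bin k:
f_k = k * fs / N
    = 4027 * 44100 / 8192
    = 177590700 / 8192
    = 21678.552 Hz

21678.552 Hz


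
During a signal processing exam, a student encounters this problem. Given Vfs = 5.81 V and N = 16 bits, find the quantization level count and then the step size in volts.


Step 1 — number of quantization levels:
L = 2^N = 2^16 = 65536

Step 2 — LSB step size:
delta = Vfs / L
      = 5.81 / 65536
      = 8.865e-05 V

Levels = 65536; step size = 8.865e-05 V


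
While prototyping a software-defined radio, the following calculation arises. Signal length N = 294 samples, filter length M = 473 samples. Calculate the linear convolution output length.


Linear convolution output length:
L = N + M - 1
  = 294 + 473 - 1
  = 766 samples

766


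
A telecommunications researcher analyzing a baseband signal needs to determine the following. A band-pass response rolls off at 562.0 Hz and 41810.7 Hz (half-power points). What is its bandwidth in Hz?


Bandwidth is the difference of -3dB frequencies:
BW = f_high - f_low
   = 41810.7 - 562.0
   = 41248.7 Hz

41248.7 Hz


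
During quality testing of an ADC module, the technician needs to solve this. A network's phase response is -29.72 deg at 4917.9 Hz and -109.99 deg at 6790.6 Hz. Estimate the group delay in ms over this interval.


Group delay from phase difference:
tau = -d(phi)/d(omega)
d(phi) = -80.27 deg = -1.400976 rad
d(omega) = 2*pi*(6790.6 - 4917.9) = 11766.5211 rad/s
tau = -(-1.400976) / 11766.5211
    = 0.1191 ms

0.1191 ms


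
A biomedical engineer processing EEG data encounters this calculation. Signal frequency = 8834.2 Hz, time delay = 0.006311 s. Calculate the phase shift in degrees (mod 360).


Phase shift from frequency and time delay:
phi = 360 * f * t_delay
    = 360 * 8834.2 * 0.006311
    = 20070.95 degrees
    mod 360 = 270.95 degrees

270.95 degrees


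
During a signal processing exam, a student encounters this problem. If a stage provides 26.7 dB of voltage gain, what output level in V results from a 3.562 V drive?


Output voltage from dB gain:
V_out = V_in * 10^(gain_dB / 20)
      = 3.562 * 10^(26.7 / 20)
      = 3.562 * 21.627185
      = 77.036 V

77.036 V


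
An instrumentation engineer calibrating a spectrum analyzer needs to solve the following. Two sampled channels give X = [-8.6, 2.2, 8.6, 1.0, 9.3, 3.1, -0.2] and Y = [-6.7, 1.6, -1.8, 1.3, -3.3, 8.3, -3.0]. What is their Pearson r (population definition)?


Pearson correlation coefficient (population):
r = cov(X,Y) / (std(X) * std(Y))
Mean X = 2.2, Mean Y = -0.5143
Cov(X,Y) = 7.217143
Std(X) = 5.555178, Std(Y) = 4.461079
r = 0.2912

0.2912


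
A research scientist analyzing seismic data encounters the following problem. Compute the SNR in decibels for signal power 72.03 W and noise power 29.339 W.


SNR in decibels:
SNR = 10 * log10(Ps / Pn)
    = 10 * log10(72.03 / 29.339)
    = 10 * log10(2.4551)
    = 10 * 0.3901
    = 3.9 dB

3.9 dB


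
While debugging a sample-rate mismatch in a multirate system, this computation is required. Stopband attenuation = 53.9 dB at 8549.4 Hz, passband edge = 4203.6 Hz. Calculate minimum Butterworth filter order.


Butterworth filter order formula:
n = log10(10^(A/10) - 1) / (2 * log10(f_stop/f_pass))
10^(53.9/10) - 1 = 245469.8916
f_stop/f_pass = 8549.4 / 4203.6 = 2.0338
n = 8.7411 -> ceil = 9

9


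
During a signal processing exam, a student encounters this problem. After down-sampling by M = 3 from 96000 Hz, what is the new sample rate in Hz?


Decimation reduces the sample rate:
fs_out = fs_in / M
       = 96000 / 3
       = 32000.0 Hz

32000.0 Hz


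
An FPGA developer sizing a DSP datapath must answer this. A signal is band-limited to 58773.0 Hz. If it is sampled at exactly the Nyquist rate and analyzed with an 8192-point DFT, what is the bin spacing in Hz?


Step 1 — Nyquist sampling rate:
fs = 2 * fmax = 2 * 58773.0 = 117546.0 Hz

Step 2 — DFT bin spacing:
df = fs / N = 117546.0 / 8192 = 14.3489 Hz

14.3489 Hz


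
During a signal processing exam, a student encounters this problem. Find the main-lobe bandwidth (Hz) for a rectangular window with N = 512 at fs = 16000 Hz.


Main lobe width for a rectangular window:
Width = 2 * fs / N
      = 2 * 16000 / 512
      = 32000 / 512
      = 62.5 Hz

62.5 Hz


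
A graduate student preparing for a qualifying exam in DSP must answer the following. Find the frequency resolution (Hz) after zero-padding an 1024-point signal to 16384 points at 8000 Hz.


Frequency resolution after zero-padding:
N_padded = 1024 * 16 = 16384
df = fs / N_padded
   = 8000 / 16384
   = 0.4883 Hz

0.4883 Hz


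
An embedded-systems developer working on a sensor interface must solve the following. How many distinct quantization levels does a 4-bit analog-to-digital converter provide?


Number of quantization levels = 2^N
= 2^4
= 16

16


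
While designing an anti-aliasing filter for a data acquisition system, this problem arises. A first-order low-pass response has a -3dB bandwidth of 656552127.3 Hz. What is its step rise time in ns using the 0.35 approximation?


Rise time from bandwidth relationship:
tr = 0.35 / BW
   = 0.35 / 656552127.3
   = 5.330879079e-10 s
   = 0.5331 ns

0.5331 ns


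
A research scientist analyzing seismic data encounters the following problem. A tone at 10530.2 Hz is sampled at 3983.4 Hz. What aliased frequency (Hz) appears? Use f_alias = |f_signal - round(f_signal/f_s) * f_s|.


Compute the nearest integer multiple of fs to the signal:
n = round(10530.2 / 3983.4) = 3
f_alias = |10530.2 - 3 * 3983.4|
        = |10530.2 - 11950.2|
        = 1420.0 Hz

1420.0


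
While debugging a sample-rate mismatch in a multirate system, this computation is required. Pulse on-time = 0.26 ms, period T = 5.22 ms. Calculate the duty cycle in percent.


Duty cycle as a percentage:
DC = (t_on / T) * 100
   = (0.26 / 5.22) * 100
   = 0.049808 * 100
   = 4.98 %

4.98 %


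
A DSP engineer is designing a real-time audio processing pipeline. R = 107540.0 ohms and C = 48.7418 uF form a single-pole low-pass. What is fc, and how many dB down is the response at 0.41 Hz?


Step 1 — cutoff frequency:
fc = 1 / (2*pi*R*C)
C = 48.7418 uF = 4.87418e-05 F
fc = 1 / (2*pi*107540.0*4.87418e-05)
   = 0.0303633 Hz

Step 2 — magnitude at f = 0.41 Hz:
|H(f)| = 1 / sqrt(1 + (f/fc)^2)
f/fc = 0.41 / 0.0303633 = 13.503144
|H| = 1 / sqrt(1 + 182.334898) = 0.0738546
|H|_dB = 20*log10(0.0738546) = -22.63 dB

fc = 0.0303633 Hz; |H(0.41 Hz)| = -22.63 dB


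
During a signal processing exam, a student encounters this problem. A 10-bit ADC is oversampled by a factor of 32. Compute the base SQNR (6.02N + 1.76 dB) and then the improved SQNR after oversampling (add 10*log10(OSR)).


Step 1 — baseline SQNR at Nyquist:
SQNR_base = 6.02*N + 1.76
          = 6.02*10 + 1.76
          = 61.96 dB

Step 2 — oversampling processing gain:
G = 10*log10(OSR) = 10*log10(32) = 15.05 dB

Step 3 — total:
SQNR_total = 61.96 + 15.05 = 77.01 dB

Base SQNR = 61.96 dB; oversampled SQNR = 77.01 dB


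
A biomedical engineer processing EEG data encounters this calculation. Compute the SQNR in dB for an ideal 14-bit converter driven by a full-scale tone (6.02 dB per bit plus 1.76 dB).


Theoretical SNR for a full-scale sinusoid:
SNR = 6.02 * N + 1.76
    = 6.02 * 14 + 1.76
    = 84.28 + 1.76
    = 86.04 dB

86.04 dB


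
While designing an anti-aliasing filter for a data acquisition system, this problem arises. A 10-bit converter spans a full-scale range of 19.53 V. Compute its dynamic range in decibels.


Dynamic range from full-scale to LSB:
V_min = V_max / 2^bits = 19.53 / 2^10
DR = 20 * log10(V_max / V_min)
   = 20 * log10(2^10)
   = 20 * 10 * log10(2)
   = 60.21 dB

60.21 dB


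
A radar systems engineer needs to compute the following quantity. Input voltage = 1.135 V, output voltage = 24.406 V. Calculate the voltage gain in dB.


Voltage gain in dB:
G = 20 * log10(Vout / Vin)
  = 20 * log10(24.406 / 1.135)
  = 20 * log10(21.503084)
  = 20 * 1.332501
  = 26.65 dB

26.65 dB


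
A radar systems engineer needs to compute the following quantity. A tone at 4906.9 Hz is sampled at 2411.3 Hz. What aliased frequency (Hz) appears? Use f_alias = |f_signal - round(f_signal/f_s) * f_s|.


Compute the nearest integer multiple of fs to the signal:
n = round(4906.9 / 2411.3) = 2
f_alias = |4906.9 - 2 * 2411.3|
        = |4906.9 - 4822.6|
        = 84.3 Hz

84.3


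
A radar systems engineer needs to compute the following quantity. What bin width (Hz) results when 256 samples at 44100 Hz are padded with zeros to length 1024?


Frequency resolution after zero-padding:
N_padded = 256 * 4 = 1024
df = fs / N_padded
   = 44100 / 1024
   = 43.0664 Hz

43.0664 Hz


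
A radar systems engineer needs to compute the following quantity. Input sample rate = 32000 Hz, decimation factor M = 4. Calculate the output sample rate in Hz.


Decimation reduces the sample rate:
fs_out = fs_in / M
       = 32000 / 4
       = 8000.0 Hz

8000.0 Hz


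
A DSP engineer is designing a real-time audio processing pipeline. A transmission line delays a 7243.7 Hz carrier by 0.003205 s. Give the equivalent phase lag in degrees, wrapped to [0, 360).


Phase shift from frequency and time delay:
phi = 360 * f * t_delay
    = 360 * 7243.7 * 0.003205
    = 8357.78 degrees
    mod 360 = 77.78 degrees

77.78 degrees


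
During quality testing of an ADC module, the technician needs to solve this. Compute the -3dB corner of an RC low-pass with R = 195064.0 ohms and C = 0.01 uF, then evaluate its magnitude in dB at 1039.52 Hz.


Step 1 — cutoff frequency:
fc = 1 / (2*pi*R*C)
C = 0.01 uF = 1e-08 F
fc = 1 / (2*pi*195064.0*1e-08)
   = 81.5911 Hz

Step 2 — magnitude at f = 1039.52 Hz:
|H(f)| = 1 / sqrt(1 + (f/fc)^2)
f/fc = 1039.52 / 81.5911 = 12.740605
|H| = 1 / sqrt(1 + 162.323016) = 0.0782486
|H|_dB = 20*log10(0.0782486) = -22.13 dB

fc = 81.5911 Hz; |H(1039.52 Hz)| = -22.13 dB


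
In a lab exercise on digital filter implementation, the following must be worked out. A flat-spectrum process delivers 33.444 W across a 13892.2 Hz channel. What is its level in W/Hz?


Power spectral density:
PSD = P / BW
    = 33.444 / 13892.2
    = 0.00240739 W/Hz

0.00240739 W/Hz


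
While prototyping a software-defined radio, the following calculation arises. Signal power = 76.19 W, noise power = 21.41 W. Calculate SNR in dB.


SNR in decibels:
SNR = 10 * log10(Ps / Pn)
    = 10 * log10(76.19 / 21.41)
    = 10 * log10(3.5586)
    = 10 * 0.5513
    = 5.51 dB

5.51 dB


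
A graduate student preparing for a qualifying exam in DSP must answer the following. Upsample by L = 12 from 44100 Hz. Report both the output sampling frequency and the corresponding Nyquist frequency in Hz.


Step 1 — output sample rate after interpolation by L:
fs_out = L * fs_in = 12 * 44100 = 529200 Hz

Step 2 — Nyquist frequency of the output stream:
f_Nyq = fs_out / 2 = 529200 / 2 = 264600.0 Hz

fs_out = 529200 Hz; f_Nyquist = 264600.0 Hz


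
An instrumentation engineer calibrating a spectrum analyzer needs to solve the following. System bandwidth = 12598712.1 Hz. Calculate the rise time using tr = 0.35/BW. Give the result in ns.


Rise time from bandwidth relationship:
tr = 0.35 / BW
   = 0.35 / 12598712.1
   = 2.778061735e-08 s
   = 27.7806 ns

27.7806 ns


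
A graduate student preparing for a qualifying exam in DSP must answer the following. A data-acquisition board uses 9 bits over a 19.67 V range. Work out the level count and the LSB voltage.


Step 1 — number of quantization levels:
L = 2^N = 2^9 = 512

Step 2 — LSB step size:
delta = Vfs / L
      = 19.67 / 512
      = 0.03841797 V

Levels = 512; step size = 0.03841797 V


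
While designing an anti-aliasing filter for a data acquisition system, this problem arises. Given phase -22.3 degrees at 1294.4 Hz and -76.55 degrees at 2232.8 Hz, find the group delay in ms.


Group delay from phase difference:
tau = -d(phi)/d(omega)
d(phi) = -54.25 deg = -0.946841 rad
d(omega) = 2*pi*(2232.8 - 1294.4) = 5896.1411 rad/s
tau = -(-0.946841) / 5896.1411
    = 0.1606 ms

0.1606 ms


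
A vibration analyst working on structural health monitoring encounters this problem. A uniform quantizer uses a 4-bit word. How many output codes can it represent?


Number of quantization levels = 2^N
= 2^4
= 16

16


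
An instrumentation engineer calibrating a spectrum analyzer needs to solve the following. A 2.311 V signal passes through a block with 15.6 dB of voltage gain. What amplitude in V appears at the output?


Output voltage from dB gain:
V_out = V_in * 10^(gain_dB / 20)
      = 2.311 * 10^(15.6 / 20)
      = 2.311 * 6.025596
      = 13.9252 V

13.9252 V


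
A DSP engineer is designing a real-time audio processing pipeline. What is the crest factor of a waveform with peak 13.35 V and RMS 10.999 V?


Crest factor is the ratio of peak to RMS:
CF = V_peak / V_rms
   = 13.35 / 10.999
   = 1.2137

1.2137


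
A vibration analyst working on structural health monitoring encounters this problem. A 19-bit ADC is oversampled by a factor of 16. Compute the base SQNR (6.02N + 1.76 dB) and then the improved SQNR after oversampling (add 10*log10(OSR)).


Step 1 — baseline SQNR at Nyquist:
SQNR_base = 6.02*N + 1.76
          = 6.02*19 + 1.76
          = 116.14 dB

Step 2 — oversampling processing gain:
G = 10*log10(OSR) = 10*log10(16) = 12.04 dB

Step 3 — total:
SQNR_total = 116.14 + 12.04 = 128.18 dB

Base SQNR = 116.14 dB; oversampled SQNR = 128.18 dB


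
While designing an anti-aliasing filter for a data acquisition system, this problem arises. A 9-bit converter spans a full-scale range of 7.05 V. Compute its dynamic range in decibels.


Dynamic range from full-scale to LSB:
V_min = V_max / 2^bits = 7.05 / 2^9
DR = 20 * log10(V_max / V_min)
   = 20 * log10(2^9)
   = 20 * 9 * log10(2)
   = 54.19 dB

54.19 dB


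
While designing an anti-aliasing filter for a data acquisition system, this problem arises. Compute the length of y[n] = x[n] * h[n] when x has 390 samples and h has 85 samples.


Linear convolution output length:
L = N + M - 1
  = 390 + 85 - 1
  = 474 samples

474


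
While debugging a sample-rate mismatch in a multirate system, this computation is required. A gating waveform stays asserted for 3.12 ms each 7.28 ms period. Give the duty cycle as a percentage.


Duty cycle as a percentage:
DC = (t_on / T) * 100
   = (3.12 / 7.28) * 100
   = 0.428571 * 100
   = 42.86 %

42.86 %


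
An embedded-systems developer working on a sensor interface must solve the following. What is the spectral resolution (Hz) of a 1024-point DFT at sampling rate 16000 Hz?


DFT frequency resolution:
df = fs / N
   = 16000 / 1024
   = 15.625 Hz

15.625 Hz


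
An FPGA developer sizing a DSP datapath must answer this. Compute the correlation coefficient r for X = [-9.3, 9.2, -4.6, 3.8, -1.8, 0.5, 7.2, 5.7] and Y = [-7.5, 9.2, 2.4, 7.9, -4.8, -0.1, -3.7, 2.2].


Pearson correlation coefficient (population):
r = cov(X,Y) / (std(X) * std(Y))
Mean X = 1.3375, Mean Y = 0.7
Cov(X,Y) = 20.04625
Std(X) = 5.918602, Std(Y) = 5.553377
r = 0.6099

0.6099


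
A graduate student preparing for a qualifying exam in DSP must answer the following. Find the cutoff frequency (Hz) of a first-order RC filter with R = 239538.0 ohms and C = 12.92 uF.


Cutoff frequency of a first-order RC filter:
fc = 1 / (2 * pi * R * C)
C = 12.92 uF = 1.292e-05 F
fc = 1 / (2 * pi * 239538.0 * 1.292e-05)
   = 1 / 19.445396416076
   = 0.051426 Hz

0.051426 Hz


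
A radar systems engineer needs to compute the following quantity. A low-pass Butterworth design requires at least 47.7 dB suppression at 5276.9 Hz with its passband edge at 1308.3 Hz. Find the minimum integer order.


Butterworth filter order formula:
n = log10(10^(A/10) - 1) / (2 * log10(f_stop/f_pass))
10^(47.7/10) - 1 = 58883.3655
f_stop/f_pass = 5276.9 / 1308.3 = 4.0334
n = 3.9378 -> ceil = 4

4


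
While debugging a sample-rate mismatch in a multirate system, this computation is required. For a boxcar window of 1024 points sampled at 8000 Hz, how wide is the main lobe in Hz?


Main lobe width for a rectangular window:
Width = 2 * fs / N
      = 2 * 8000 / 1024
      = 16000 / 1024
      = 15.625 Hz

15.625 Hz


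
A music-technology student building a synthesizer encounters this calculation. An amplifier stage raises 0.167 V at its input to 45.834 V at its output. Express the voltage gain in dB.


Voltage gain in dB:
G = 20 * log10(Vout / Vin)
  = 20 * log10(45.834 / 0.167)
  = 20 * log10(274.45509)
  = 20 * 2.438471
  = 48.77 dB

48.77 dB


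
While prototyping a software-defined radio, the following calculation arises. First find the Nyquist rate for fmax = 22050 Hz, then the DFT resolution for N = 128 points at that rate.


Step 1 — Nyquist sampling rate:
fs = 2 * fmax = 2 * 22050 = 44100 Hz

Step 2 — DFT bin spacing:
df = fs / N = 44100 / 128 = 344.5312 Hz

344.5312 Hz
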